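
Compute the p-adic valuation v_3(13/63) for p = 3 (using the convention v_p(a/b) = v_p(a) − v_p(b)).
v_3(13/63) = -2

Factor powers of 3 from the numerator and denominator of the reduced fraction: 13 = 3^0 · 13 and 63 = 3^2 · 7. Apply v_p(a/b) = v_p(a) − v_p(b): v_3(13/63) = 0 − 2 = -2.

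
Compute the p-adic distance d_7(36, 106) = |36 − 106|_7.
d_7(36, 106) = 1/7

Step 1 — x − y = 36 − 106 = -70. Step 2 — v_7(-70) = 1 (factor: -70 = −(7^1 · 10); the sign does not affect v_p). Step 3 — |x − y|_7 = 7^{-1} = 1/7.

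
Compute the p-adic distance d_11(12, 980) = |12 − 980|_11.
d_11(12, 980) = 1/121

Step 1 — x − y = 12 − 980 = -968. Step 2 — v_11(-968) = 2 (factor: -968 = −(11^2 · 8); the sign does not affect v_p). Step 3 — |x − y|_11 = 11^{-2} = 1/121.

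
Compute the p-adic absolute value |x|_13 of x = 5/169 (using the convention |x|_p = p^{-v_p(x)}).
|5/169|_13 = 169

Step 1 — compute v_13(x) by factoring powers of 13 out of the numerator and denominator: v_13(5/169) = -2. Step 2 — apply |x|_p = p^{-v_p(x)} = 13^{2} = 169.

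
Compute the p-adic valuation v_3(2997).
v_3(2997) = 4

v_3(n) is the largest exponent k such that 3^k divides n. Factor out: 2997 = 3^4 · 37. (Sign doesn't affect v_p.) So v_3(2997) = 4.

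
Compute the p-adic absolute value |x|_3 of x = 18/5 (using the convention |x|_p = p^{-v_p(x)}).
|18/5|_3 = 1/9

Step 1 — compute v_3(x) by factoring powers of 3 out of the numerator and denominator: v_3(18/5) = 2. Step 2 — apply |x|_p = p^{-v_p(x)} = 3^{-2} = 1/9.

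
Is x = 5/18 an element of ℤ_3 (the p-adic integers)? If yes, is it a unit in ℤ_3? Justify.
x ∉ ℤ_3 (v_3(x) = -2 < 0)

ℤ_3 = {x ∈ ℚ_3 : v_3(x) ≥ 0} and ℤ_3^× = {x ∈ ℤ_3 : v_3(x) = 0}. Here v_3(5/18) = v_3(num) − v_3(den) = -2; compare against these criteria.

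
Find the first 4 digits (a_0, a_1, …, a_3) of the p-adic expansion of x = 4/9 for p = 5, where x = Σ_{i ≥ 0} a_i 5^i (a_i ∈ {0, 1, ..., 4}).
(a_0, …, a_3) = (1, 1, 2, 4)

v_5(4/9) = 0 (numerator and denominator both coprime to 5), so x ∈ ℤ_5^×. Compute digits iteratively via a_i = x_i mod 5, x_{i+1} = (x_i − a_i)/5, with x_0 = x:
  x_0 = 4/9;  a_0 = 1;  x_1 = (x_0 − 1)/5 = -1/9
  x_1 = -1/9;  a_1 = 1;  x_2 = (x_1 − 1)/5 = -2/9
  x_2 = -2/9;  a_2 = 2;  x_3 = (x_2 − 2)/5 = -4/9
  x_3 = -4/9;  a_3 = 4;  x_4 = (x_3 − 4)/5 = -8/9
Digits: (1, 1, 2, 4).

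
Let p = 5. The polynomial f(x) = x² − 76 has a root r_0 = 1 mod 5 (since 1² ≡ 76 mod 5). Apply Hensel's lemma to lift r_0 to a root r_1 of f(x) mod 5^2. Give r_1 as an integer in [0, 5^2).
r_1 = 1 (mod 25)

Hensel's recurrence: r_{i+1} = r_i − f(r_i)·(f′(r_i))^{-1} mod 5^{i+2}, with f′(x) = 2x. Iterate:
  r_0 = 1 (mod 5)
  r_1 = 1 (mod 25)
Final: r_1 = 1, and one checks f(r_1) ≡ 0 mod 5^2.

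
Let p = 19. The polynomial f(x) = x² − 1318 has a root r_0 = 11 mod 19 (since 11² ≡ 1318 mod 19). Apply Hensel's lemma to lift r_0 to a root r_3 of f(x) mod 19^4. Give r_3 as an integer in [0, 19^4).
r_3 = 54560 (mod 130321)

Hensel's recurrence: r_{i+1} = r_i − f(r_i)·(f′(r_i))^{-1} mod 19^{i+2}, with f′(x) = 2x. Iterate:
  r_0 = 11 (mod 19)
  r_1 = 49 (mod 361)
  r_2 = 6547 (mod 6859)
  r_3 = 54560 (mod 130321)
Final: r_3 = 54560, and one checks f(r_3) ≡ 0 mod 19^4.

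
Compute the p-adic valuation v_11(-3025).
v_11(-3025) = 2

v_11(n) is the largest exponent k such that 11^k divides n. Factor out: -3025 = -11^2 · 25. (Sign doesn't affect v_p.) So v_11(-3025) = 2.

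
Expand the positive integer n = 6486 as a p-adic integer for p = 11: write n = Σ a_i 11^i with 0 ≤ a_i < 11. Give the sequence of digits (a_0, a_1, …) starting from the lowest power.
(a_0, a_1, …) = (7, 6, 9, 4)

Repeated division by 11 gives the digits low-to-high: 6486 = 7 + 6·11^1 + 9·11^2 + 4·11^3. Digit sequence: (7, 6, 9, 4).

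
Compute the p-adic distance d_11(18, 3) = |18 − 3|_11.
d_11(18, 3) = 1

Step 1 — x − y = 18 − 3 = 15. Step 2 — v_11(15) = 0 (factor: 15 = (11^0 · 15); the sign does not affect v_p). Step 3 — |x − y|_11 = 11^{0} = 1.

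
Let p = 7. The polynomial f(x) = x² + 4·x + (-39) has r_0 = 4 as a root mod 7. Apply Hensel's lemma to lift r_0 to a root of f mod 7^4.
r_3 = 368 (mod 2401)

Hensel: r_{i+1} = r_i − f(r_i)·(f′(r_i))^{-1} mod 7^{i+2}, f′(x) = 2x + 4. Iterate:
  r_0 = 4 (mod 7)
  r_1 = 25 (mod 49)
  r_2 = 25 (mod 343)
  r_3 = 368 (mod 2401)
Final: r = 368 satisfies f(r) ≡ 0 mod 7^4.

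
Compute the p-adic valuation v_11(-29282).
v_11(-29282) = 4

v_11(n) is the largest exponent k such that 11^k divides n. Factor out: -29282 = -11^4 · 2. (Sign doesn't affect v_p.) So v_11(-29282) = 4.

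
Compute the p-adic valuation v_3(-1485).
v_3(-1485) = 3

v_3(n) is the largest exponent k such that 3^k divides n. Factor out: -1485 = -3^3 · 55. (Sign doesn't affect v_p.) So v_3(-1485) = 3.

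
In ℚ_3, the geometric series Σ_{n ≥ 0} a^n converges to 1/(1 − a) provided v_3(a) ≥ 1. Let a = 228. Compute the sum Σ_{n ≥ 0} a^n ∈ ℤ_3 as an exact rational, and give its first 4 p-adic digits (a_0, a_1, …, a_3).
Σ a^n = 1/(1 − a) = -1/227;  first 4 digits = (1, 1, 2, 2)

v_3(a) = 1 ≥ 1, so the series converges in ℤ_3 to 1/(1 − a) = 1/(1 − 228) = -1/227. Expand this rational in ℤ_3: compute digits iteratively via d_i = x_i mod 3, x_{i+1} = (x_i − d_i)/3. The first 4 digits are (1, 1, 2, 2).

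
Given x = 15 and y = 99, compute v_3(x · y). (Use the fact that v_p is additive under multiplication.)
v_3(1485) = 3

v_p(x) = 1 (factor: 15 = 3^1 · 5); v_p(y) = 2 (factor: 99 = 3^2 · 11). Additivity: v_p(xy) = v_p(x) + v_p(y) = 1 + 2 = 3. (Direct check: xy = 1485 = 3^3 · (55).)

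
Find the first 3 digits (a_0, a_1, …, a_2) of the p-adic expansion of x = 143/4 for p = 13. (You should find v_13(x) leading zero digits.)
(a_0, …, a_2) = (0, 6, 3)

v_13(143/4) = 1, so a_0 = ... = a_0 = 0. Factor out: x = 13^1 · u with u = 11/4 a unit in ℤ_13. Expand u iteratively via a_{v+i} = u_i mod 13, u_{i+1} = (u_i − a_{v+i})/13:
  u_0 = 11/4;  a_1 = 6;  u_1 = (u_0 − 6)/13 = -1/4
  u_1 = -1/4;  a_2 = 3;  u_2 = (u_1 − 3)/13 = -1/4
Digits: (0, 6, 3).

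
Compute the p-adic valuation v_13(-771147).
v_13(-771147) = 4

v_13(n) is the largest exponent k such that 13^k divides n. Factor out: -771147 = -13^4 · 27. (Sign doesn't affect v_p.) So v_13(-771147) = 4.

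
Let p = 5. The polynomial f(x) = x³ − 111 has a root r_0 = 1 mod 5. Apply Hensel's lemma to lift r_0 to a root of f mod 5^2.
r_1 = 21 (mod 25)

Hensel: r_{i+1} = r_i − f(r_i)/f′(r_i) mod 5^{i+2}, where f′(x) = 3x². Iterate:
  r_0 = 1 (mod 5)
  r_1 = 21 (mod 25)
Final: r = 21 with f(r) ≡ 0 mod 5^2.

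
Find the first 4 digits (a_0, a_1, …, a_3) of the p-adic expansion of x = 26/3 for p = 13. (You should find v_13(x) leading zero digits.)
(a_0, …, a_3) = (0, 5, 4, 4)

v_13(26/3) = 1, so a_0 = ... = a_0 = 0. Factor out: x = 13^1 · u with u = 2/3 a unit in ℤ_13. Expand u iteratively via a_{v+i} = u_i mod 13, u_{i+1} = (u_i − a_{v+i})/13:
  u_0 = 2/3;  a_1 = 5;  u_1 = (u_0 − 5)/13 = -1/3
  u_1 = -1/3;  a_2 = 4;  u_2 = (u_1 − 4)/13 = -1/3
  u_2 = -1/3;  a_3 = 4;  u_3 = (u_2 − 4)/13 = -1/3
Digits: (0, 5, 4, 4).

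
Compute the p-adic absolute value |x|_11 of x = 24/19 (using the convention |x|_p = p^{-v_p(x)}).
|24/19|_11 = 1

Step 1 — compute v_11(x) by factoring powers of 11 out of the numerator and denominator: v_11(24/19) = 0. Step 2 — apply |x|_p = p^{-v_p(x)} = 11^{0} = 1.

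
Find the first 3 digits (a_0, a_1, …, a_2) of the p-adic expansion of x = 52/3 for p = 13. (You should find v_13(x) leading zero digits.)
(a_0, …, a_2) = (0, 10, 8)

v_13(52/3) = 1, so a_0 = ... = a_0 = 0. Factor out: x = 13^1 · u with u = 4/3 a unit in ℤ_13. Expand u iteratively via a_{v+i} = u_i mod 13, u_{i+1} = (u_i − a_{v+i})/13:
  u_0 = 4/3;  a_1 = 10;  u_1 = (u_0 − 10)/13 = -2/3
  u_1 = -2/3;  a_2 = 8;  u_2 = (u_1 − 8)/13 = -2/3
Digits: (0, 10, 8).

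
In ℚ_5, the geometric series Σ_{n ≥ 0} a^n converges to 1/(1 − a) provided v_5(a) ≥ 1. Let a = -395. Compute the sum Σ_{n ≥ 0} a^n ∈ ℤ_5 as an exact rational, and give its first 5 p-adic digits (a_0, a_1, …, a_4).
Σ a^n = 1/(1 − a) = 1/396;  first 5 digits = (1, 1, 0, 1, 2)

v_5(a) = 1 ≥ 1, so the series converges in ℤ_5 to 1/(1 − a) = 1/(1 − (-395)) = 1/396. Expand this rational in ℤ_5: compute digits iteratively via d_i = x_i mod 5, x_{i+1} = (x_i − d_i)/5. The first 5 digits are (1, 1, 0, 1, 2).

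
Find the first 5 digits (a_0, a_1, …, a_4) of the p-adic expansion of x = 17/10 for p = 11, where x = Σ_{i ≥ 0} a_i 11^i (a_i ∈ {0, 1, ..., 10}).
(a_0, …, a_4) = (5, 3, 3, 3, 3)

v_11(17/10) = 0 (numerator and denominator both coprime to 11), so x ∈ ℤ_11^×. Compute digits iteratively via a_i = x_i mod 11, x_{i+1} = (x_i − a_i)/11, with x_0 = x:
  x_0 = 17/10;  a_0 = 5;  x_1 = (x_0 − 5)/11 = -3/10
  x_1 = -3/10;  a_1 = 3;  x_2 = (x_1 − 3)/11 = -3/10
  x_2 = -3/10;  a_2 = 3;  x_3 = (x_2 − 3)/11 = -3/10
  x_3 = -3/10;  a_3 = 3;  x_4 = (x_3 − 3)/11 = -3/10
  x_4 = -3/10;  a_4 = 3;  x_5 = (x_4 − 3)/11 = -3/10
Digits: (5, 3, 3, 3, 3).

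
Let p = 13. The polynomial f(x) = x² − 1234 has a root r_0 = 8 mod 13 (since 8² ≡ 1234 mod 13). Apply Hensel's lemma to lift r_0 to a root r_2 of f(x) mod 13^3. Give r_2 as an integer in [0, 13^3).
r_2 = 736 (mod 2197)

Hensel's recurrence: r_{i+1} = r_i − f(r_i)·(f′(r_i))^{-1} mod 13^{i+2}, with f′(x) = 2x. Iterate:
  r_0 = 8 (mod 13)
  r_1 = 60 (mod 169)
  r_2 = 736 (mod 2197)
Final: r_2 = 736, and one checks f(r_2) ≡ 0 mod 13^3.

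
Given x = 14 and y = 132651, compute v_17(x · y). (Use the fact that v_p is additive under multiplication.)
v_17(1857114) = 3

v_p(x) = 0 (factor: 14 = 17^0 · 14); v_p(y) = 3 (factor: 132651 = 17^3 · 27). Additivity: v_p(xy) = v_p(x) + v_p(y) = 0 + 3 = 3. (Direct check: xy = 1857114 = 17^3 · (378).)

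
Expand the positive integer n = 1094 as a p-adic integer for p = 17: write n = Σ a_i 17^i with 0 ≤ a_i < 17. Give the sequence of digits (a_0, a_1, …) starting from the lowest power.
(a_0, a_1, …) = (6, 13, 3)

Repeated division by 17 gives the digits low-to-high: 1094 = 6 + 13·17^1 + 3·17^2. Digit sequence: (6, 13, 3).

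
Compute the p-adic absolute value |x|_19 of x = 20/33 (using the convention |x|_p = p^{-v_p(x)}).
|20/33|_19 = 1

Step 1 — compute v_19(x) by factoring powers of 19 out of the numerator and denominator: v_19(20/33) = 0. Step 2 — apply |x|_p = p^{-v_p(x)} = 19^{0} = 1.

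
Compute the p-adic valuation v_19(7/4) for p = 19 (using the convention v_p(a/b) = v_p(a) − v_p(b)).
v_19(7/4) = 0

Factor powers of 19 from the numerator and denominator of the reduced fraction: 7 = 19^0 · 7 and 4 = 19^0 · 4. Apply v_p(a/b) = v_p(a) − v_p(b): v_19(7/4) = 0 − 0 = 0.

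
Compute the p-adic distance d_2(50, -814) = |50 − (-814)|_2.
d_2(50, -814) = 1/32

Step 1 — x − y = 50 − (-814) = 864. Step 2 — v_2(864) = 5 (factor: 864 = (2^5 · 27); the sign does not affect v_p). Step 3 — |x − y|_2 = 2^{-5} = 1/32.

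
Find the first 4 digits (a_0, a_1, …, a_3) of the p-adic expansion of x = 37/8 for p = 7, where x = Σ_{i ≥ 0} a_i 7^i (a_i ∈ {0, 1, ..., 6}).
(a_0, …, a_3) = (2, 3, 4, 2)

v_7(37/8) = 0 (numerator and denominator both coprime to 7), so x ∈ ℤ_7^×. Compute digits iteratively via a_i = x_i mod 7, x_{i+1} = (x_i − a_i)/7, with x_0 = x:
  x_0 = 37/8;  a_0 = 2;  x_1 = (x_0 − 2)/7 = 3/8
  x_1 = 3/8;  a_1 = 3;  x_2 = (x_1 − 3)/7 = -3/8
  x_2 = -3/8;  a_2 = 4;  x_3 = (x_2 − 4)/7 = -5/8
  x_3 = -5/8;  a_3 = 2;  x_4 = (x_3 − 2)/7 = -3/8
Digits: (2, 3, 4, 2).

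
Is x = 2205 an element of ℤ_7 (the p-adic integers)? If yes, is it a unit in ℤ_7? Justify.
x ∈ ℤ_7 but not a unit; v_7(x) = 2 > 0

ℤ_7 = {x ∈ ℚ_7 : v_7(x) ≥ 0} and ℤ_7^× = {x ∈ ℤ_7 : v_7(x) = 0}. Here v_7(2205) = v_7(num) − v_7(den) = 2; compare against these criteria.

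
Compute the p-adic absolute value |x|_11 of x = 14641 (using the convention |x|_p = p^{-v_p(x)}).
|14641|_11 = 1/14641

Step 1 — compute v_11(x) by factoring powers of 11 out of the numerator and denominator: v_11(14641) = 4. Step 2 — apply |x|_p = p^{-v_p(x)} = 11^{-4} = 1/14641.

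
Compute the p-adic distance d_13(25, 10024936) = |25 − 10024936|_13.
d_13(25, 10024936) = 1/371293

Step 1 — x − y = 25 − 10024936 = -10024911. Step 2 — v_13(-10024911) = 5 (factor: -10024911 = −(13^5 · 27); the sign does not affect v_p). Step 3 — |x − y|_13 = 13^{-5} = 1/371293.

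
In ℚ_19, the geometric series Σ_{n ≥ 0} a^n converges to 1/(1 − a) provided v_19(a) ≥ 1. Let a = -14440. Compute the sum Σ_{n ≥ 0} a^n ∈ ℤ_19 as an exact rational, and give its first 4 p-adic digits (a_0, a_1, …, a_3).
Σ a^n = 1/(1 − a) = 1/14441;  first 4 digits = (1, 0, 17, 16)

v_19(a) = 2 ≥ 1, so the series converges in ℤ_19 to 1/(1 − a) = 1/(1 − (-14440)) = 1/14441. Expand this rational in ℤ_19: compute digits iteratively via d_i = x_i mod 19, x_{i+1} = (x_i − d_i)/19. The first 4 digits are (1, 0, 17, 16).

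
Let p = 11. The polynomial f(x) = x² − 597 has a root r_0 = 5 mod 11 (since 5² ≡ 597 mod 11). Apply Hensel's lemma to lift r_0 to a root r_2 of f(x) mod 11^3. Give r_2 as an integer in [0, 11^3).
r_2 = 885 (mod 1331)

Hensel's recurrence: r_{i+1} = r_i − f(r_i)·(f′(r_i))^{-1} mod 11^{i+2}, with f′(x) = 2x. Iterate:
  r_0 = 5 (mod 11)
  r_1 = 38 (mod 121)
  r_2 = 885 (mod 1331)
Final: r_2 = 885, and one checks f(r_2) ≡ 0 mod 11^3.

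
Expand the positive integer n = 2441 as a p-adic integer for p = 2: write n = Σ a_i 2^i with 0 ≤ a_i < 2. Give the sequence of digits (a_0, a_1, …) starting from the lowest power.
(a_0, a_1, …) = (1, 0, 0, 1, 0, 0, 0, 1, 1, 0, 0, 1)

Repeated division by 2 gives the digits low-to-high: 2441 = 1 + 1·2^3 + 1·2^7 + 1·2^8 + 1·2^11. Digit sequence: (1, 0, 0, 1, 0, 0, 0, 1, 1, 0, 0, 1).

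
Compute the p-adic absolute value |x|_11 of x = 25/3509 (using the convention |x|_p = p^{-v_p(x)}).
|25/3509|_11 = 121

Step 1 — compute v_11(x) by factoring powers of 11 out of the numerator and denominator: v_11(25/3509) = -2. Step 2 — apply |x|_p = p^{-v_p(x)} = 11^{2} = 121.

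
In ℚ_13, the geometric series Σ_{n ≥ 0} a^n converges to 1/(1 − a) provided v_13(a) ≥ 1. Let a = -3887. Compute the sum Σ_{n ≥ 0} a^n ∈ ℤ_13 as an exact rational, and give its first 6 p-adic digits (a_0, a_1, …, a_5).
Σ a^n = 1/(1 − a) = 1/3888;  first 6 digits = (1, 0, 3, 11, 8, 1)

v_13(a) = 2 ≥ 1, so the series converges in ℤ_13 to 1/(1 − a) = 1/(1 − (-3887)) = 1/3888. Expand this rational in ℤ_13: compute digits iteratively via d_i = x_i mod 13, x_{i+1} = (x_i − d_i)/13. The first 6 digits are (1, 0, 3, 11, 8, 1).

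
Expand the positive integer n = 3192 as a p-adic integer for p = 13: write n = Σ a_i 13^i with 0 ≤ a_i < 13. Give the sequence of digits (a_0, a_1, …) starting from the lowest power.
(a_0, a_1, …) = (7, 11, 5, 1)

Repeated division by 13 gives the digits low-to-high: 3192 = 7 + 11·13^1 + 5·13^2 + 1·13^3. Digit sequence: (7, 11, 5, 1).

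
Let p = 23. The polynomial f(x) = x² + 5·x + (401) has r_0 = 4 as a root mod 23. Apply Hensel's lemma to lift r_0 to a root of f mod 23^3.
r_2 = 12056 (mod 12167)

Hensel: r_{i+1} = r_i − f(r_i)·(f′(r_i))^{-1} mod 23^{i+2}, f′(x) = 2x + 5. Iterate:
  r_0 = 4 (mod 23)
  r_1 = 418 (mod 529)
  r_2 = 12056 (mod 12167)
Final: r = 12056 satisfies f(r) ≡ 0 mod 23^3.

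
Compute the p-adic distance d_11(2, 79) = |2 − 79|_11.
d_11(2, 79) = 1/11

Step 1 — x − y = 2 − 79 = -77. Step 2 — v_11(-77) = 1 (factor: -77 = −(11^1 · 7); the sign does not affect v_p). Step 3 — |x − y|_11 = 11^{-1} = 1/11.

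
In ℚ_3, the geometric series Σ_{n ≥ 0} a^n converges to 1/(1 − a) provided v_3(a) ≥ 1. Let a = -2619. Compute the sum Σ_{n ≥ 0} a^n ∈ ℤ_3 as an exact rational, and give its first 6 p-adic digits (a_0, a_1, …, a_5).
Σ a^n = 1/(1 − a) = 1/2620;  first 6 digits = (1, 0, 0, 2, 0, 1)

v_3(a) = 3 ≥ 1, so the series converges in ℤ_3 to 1/(1 − a) = 1/(1 − (-2619)) = 1/2620. Expand this rational in ℤ_3: compute digits iteratively via d_i = x_i mod 3, x_{i+1} = (x_i − d_i)/3. The first 6 digits are (1, 0, 0, 2, 0, 1).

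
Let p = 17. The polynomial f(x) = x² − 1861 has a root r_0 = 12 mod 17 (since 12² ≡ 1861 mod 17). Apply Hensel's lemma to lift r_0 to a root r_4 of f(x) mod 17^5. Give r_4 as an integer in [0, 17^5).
r_4 = 503365 (mod 1419857)

Hensel's recurrence: r_{i+1} = r_i − f(r_i)·(f′(r_i))^{-1} mod 17^{i+2}, with f′(x) = 2x. Iterate:
  r_0 = 12 (mod 17)
  r_1 = 216 (mod 289)
  r_2 = 2239 (mod 4913)
  r_3 = 2239 (mod 83521)
  r_4 = 503365 (mod 1419857)
Final: r_4 = 503365, and one checks f(r_4) ≡ 0 mod 17^5.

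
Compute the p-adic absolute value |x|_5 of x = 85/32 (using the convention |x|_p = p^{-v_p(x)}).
|85/32|_5 = 1/5

Step 1 — compute v_5(x) by factoring powers of 5 out of the numerator and denominator: v_5(85/32) = 1. Step 2 — apply |x|_p = p^{-v_p(x)} = 5^{-1} = 1/5.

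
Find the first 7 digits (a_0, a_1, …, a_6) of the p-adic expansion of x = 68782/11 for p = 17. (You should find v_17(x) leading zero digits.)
(a_0, …, a_6) = (0, 0, 0, 9, 15, 13, 10)

v_17(68782/11) = 3, so a_0 = ... = a_2 = 0. Factor out: x = 17^3 · u with u = 14/11 a unit in ℤ_17. Expand u iteratively via a_{v+i} = u_i mod 17, u_{i+1} = (u_i − a_{v+i})/17:
  u_0 = 14/11;  a_3 = 9;  u_1 = (u_0 − 9)/17 = -5/11
  u_1 = -5/11;  a_4 = 15;  u_2 = (u_1 − 15)/17 = -10/11
  u_2 = -10/11;  a_5 = 13;  u_3 = (u_2 − 13)/17 = -9/11
  u_3 = -9/11;  a_6 = 10;  u_4 = (u_3 − 10)/17 = -7/11
Digits: (0, 0, 0, 9, 15, 13, 10).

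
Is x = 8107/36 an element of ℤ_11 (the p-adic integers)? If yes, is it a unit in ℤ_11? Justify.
x ∈ ℤ_11 but not a unit; v_11(x) = 2 > 0

ℤ_11 = {x ∈ ℚ_11 : v_11(x) ≥ 0} and ℤ_11^× = {x ∈ ℤ_11 : v_11(x) = 0}. Here v_11(8107/36) = v_11(num) − v_11(den) = 2; compare against these criteria.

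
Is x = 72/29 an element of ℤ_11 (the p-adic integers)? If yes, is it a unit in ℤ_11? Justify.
x ∈ ℤ_11^× (unit); v_11(x) = 0

ℤ_11 = {x ∈ ℚ_11 : v_11(x) ≥ 0} and ℤ_11^× = {x ∈ ℤ_11 : v_11(x) = 0}. Here v_11(72/29) = v_11(num) − v_11(den) = 0; compare against these criteria.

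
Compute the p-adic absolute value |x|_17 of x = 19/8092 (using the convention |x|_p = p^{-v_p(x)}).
|19/8092|_17 = 289

Step 1 — compute v_17(x) by factoring powers of 17 out of the numerator and denominator: v_17(19/8092) = -2. Step 2 — apply |x|_p = p^{-v_p(x)} = 17^{2} = 289.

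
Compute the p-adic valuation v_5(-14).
v_5(-14) = 0

v_5(n) is the largest exponent k such that 5^k divides n. Factor out: -14 = -5^0 · 14. (Sign doesn't affect v_p.) So v_5(-14) = 0.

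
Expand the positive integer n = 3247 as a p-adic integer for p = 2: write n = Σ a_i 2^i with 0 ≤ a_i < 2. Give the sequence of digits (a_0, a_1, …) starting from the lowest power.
(a_0, a_1, …) = (1, 1, 1, 1, 0, 1, 0, 1, 0, 0, 1, 1)

Repeated division by 2 gives the digits low-to-high: 3247 = 1 + 1·2^1 + 1·2^2 + 1·2^3 + 1·2^5 + 1·2^7 + 1·2^10 + 1·2^11. Digit sequence: (1, 1, 1, 1, 0, 1, 0, 1, 0, 0, 1, 1).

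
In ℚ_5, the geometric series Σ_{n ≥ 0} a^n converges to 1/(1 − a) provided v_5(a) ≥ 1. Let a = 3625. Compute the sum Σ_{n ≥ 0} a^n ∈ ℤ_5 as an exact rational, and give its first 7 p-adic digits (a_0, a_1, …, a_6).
Σ a^n = 1/(1 − a) = -1/3624;  first 7 digits = (1, 0, 0, 4, 0, 1, 1)

v_5(a) = 3 ≥ 1, so the series converges in ℤ_5 to 1/(1 − a) = 1/(1 − 3625) = -1/3624. Expand this rational in ℤ_5: compute digits iteratively via d_i = x_i mod 5, x_{i+1} = (x_i − d_i)/5. The first 7 digits are (1, 0, 0, 4, 0, 1, 1).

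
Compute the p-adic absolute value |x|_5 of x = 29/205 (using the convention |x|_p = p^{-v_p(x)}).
|29/205|_5 = 5

Step 1 — compute v_5(x) by factoring powers of 5 out of the numerator and denominator: v_5(29/205) = -1. Step 2 — apply |x|_p = p^{-v_p(x)} = 5^{1} = 5.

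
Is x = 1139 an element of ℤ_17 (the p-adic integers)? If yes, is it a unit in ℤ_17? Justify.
x ∈ ℤ_17 but not a unit; v_17(x) = 1 > 0

ℤ_17 = {x ∈ ℚ_17 : v_17(x) ≥ 0} and ℤ_17^× = {x ∈ ℤ_17 : v_17(x) = 0}. Here v_17(1139) = v_17(num) − v_17(den) = 1; compare against these criteria.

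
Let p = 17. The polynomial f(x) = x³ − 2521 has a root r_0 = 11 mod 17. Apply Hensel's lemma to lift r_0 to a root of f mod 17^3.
r_2 = 2425 (mod 4913)

Hensel: r_{i+1} = r_i − f(r_i)/f′(r_i) mod 17^{i+2}, where f′(x) = 3x². Iterate:
  r_0 = 11 (mod 17)
  r_1 = 113 (mod 289)
  r_2 = 2425 (mod 4913)
Final: r = 2425 with f(r) ≡ 0 mod 17^3.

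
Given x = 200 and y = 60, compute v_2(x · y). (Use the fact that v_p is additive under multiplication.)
v_2(12000) = 5

v_p(x) = 3 (factor: 200 = 2^3 · 25); v_p(y) = 2 (factor: 60 = 2^2 · 15). Additivity: v_p(xy) = v_p(x) + v_p(y) = 3 + 2 = 5. (Direct check: xy = 12000 = 2^5 · (375).)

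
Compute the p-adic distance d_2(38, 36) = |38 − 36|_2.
d_2(38, 36) = 1/2

Step 1 — x − y = 38 − 36 = 2. Step 2 — v_2(2) = 1 (factor: 2 = (2^1 · 1); the sign does not affect v_p). Step 3 — |x − y|_2 = 2^{-1} = 1/2.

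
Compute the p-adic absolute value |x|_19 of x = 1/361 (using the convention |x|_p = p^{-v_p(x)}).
|1/361|_19 = 361

Step 1 — compute v_19(x) by factoring powers of 19 out of the numerator and denominator: v_19(1/361) = -2. Step 2 — apply |x|_p = p^{-v_p(x)} = 19^{2} = 361.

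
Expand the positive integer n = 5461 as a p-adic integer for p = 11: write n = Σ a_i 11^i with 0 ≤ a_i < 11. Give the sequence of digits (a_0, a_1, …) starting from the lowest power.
(a_0, a_1, …) = (5, 1, 1, 4)

Repeated division by 11 gives the digits low-to-high: 5461 = 5 + 1·11^1 + 1·11^2 + 4·11^3. Digit sequence: (5, 1, 1, 4).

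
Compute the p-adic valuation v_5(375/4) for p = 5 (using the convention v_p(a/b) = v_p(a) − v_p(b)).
v_5(375/4) = 3

Factor powers of 5 from the numerator and denominator of the reduced fraction: 375 = 5^3 · 3 and 4 = 5^0 · 4. Apply v_p(a/b) = v_p(a) − v_p(b): v_5(375/4) = 3 − 0 = 3.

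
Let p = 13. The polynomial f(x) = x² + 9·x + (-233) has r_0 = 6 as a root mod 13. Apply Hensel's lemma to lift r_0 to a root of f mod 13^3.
r_2 = 45 (mod 2197)

Hensel: r_{i+1} = r_i − f(r_i)·(f′(r_i))^{-1} mod 13^{i+2}, f′(x) = 2x + 9. Iterate:
  r_0 = 6 (mod 13)
  r_1 = 45 (mod 169)
  r_2 = 45 (mod 2197)
Final: r = 45 satisfies f(r) ≡ 0 mod 13^3.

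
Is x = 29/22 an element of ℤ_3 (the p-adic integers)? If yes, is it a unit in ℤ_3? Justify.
x ∈ ℤ_3^× (unit); v_3(x) = 0

ℤ_3 = {x ∈ ℚ_3 : v_3(x) ≥ 0} and ℤ_3^× = {x ∈ ℤ_3 : v_3(x) = 0}. Here v_3(29/22) = v_3(num) − v_3(den) = 0; compare against these criteria.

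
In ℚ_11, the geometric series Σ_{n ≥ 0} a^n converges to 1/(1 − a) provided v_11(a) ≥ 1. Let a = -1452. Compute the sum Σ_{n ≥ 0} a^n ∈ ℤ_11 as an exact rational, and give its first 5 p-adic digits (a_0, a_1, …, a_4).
Σ a^n = 1/(1 − a) = 1/1453;  first 5 digits = (1, 0, 10, 9, 0)

v_11(a) = 2 ≥ 1, so the series converges in ℤ_11 to 1/(1 − a) = 1/(1 − (-1452)) = 1/1453. Expand this rational in ℤ_11: compute digits iteratively via d_i = x_i mod 11, x_{i+1} = (x_i − d_i)/11. The first 5 digits are (1, 0, 10, 9, 0).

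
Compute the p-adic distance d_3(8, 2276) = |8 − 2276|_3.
d_3(8, 2276) = 1/81

Step 1 — x − y = 8 − 2276 = -2268. Step 2 — v_3(-2268) = 4 (factor: -2268 = −(3^4 · 28); the sign does not affect v_p). Step 3 — |x − y|_3 = 3^{-4} = 1/81.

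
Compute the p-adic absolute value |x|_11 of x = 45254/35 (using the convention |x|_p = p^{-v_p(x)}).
|45254/35|_11 = 1/1331

Step 1 — compute v_11(x) by factoring powers of 11 out of the numerator and denominator: v_11(45254/35) = 3. Step 2 — apply |x|_p = p^{-v_p(x)} = 11^{-3} = 1/1331.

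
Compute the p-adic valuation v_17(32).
v_17(32) = 0

v_17(n) is the largest exponent k such that 17^k divides n. Factor out: 32 = 17^0 · 32. (Sign doesn't affect v_p.) So v_17(32) = 0.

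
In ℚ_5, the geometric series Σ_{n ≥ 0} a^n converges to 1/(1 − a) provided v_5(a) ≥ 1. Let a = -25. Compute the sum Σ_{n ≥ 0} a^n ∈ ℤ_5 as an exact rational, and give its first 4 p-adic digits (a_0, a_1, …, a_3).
Σ a^n = 1/(1 − a) = 1/26;  first 4 digits = (1, 0, 4, 4)

v_5(a) = 2 ≥ 1, so the series converges in ℤ_5 to 1/(1 − a) = 1/(1 − (-25)) = 1/26. Expand this rational in ℤ_5: compute digits iteratively via d_i = x_i mod 5, x_{i+1} = (x_i − d_i)/5. The first 4 digits are (1, 0, 4, 4).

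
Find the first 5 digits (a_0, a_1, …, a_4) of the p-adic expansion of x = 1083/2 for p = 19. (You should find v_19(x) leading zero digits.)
(a_0, …, a_4) = (0, 0, 11, 9, 9)

v_19(1083/2) = 2, so a_0 = ... = a_1 = 0. Factor out: x = 19^2 · u with u = 3/2 a unit in ℤ_19. Expand u iteratively via a_{v+i} = u_i mod 19, u_{i+1} = (u_i − a_{v+i})/19:
  u_0 = 3/2;  a_2 = 11;  u_1 = (u_0 − 11)/19 = -1/2
  u_1 = -1/2;  a_3 = 9;  u_2 = (u_1 − 9)/19 = -1/2
  u_2 = -1/2;  a_4 = 9;  u_3 = (u_2 − 9)/19 = -1/2
Digits: (0, 0, 11, 9, 9).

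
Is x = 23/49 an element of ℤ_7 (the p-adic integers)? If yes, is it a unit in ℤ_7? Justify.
x ∉ ℤ_7 (v_7(x) = -2 < 0)

ℤ_7 = {x ∈ ℚ_7 : v_7(x) ≥ 0} and ℤ_7^× = {x ∈ ℤ_7 : v_7(x) = 0}. Here v_7(23/49) = v_7(num) − v_7(den) = -2; compare against these criteria.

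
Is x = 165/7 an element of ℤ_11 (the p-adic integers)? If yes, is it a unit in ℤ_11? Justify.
x ∈ ℤ_11 but not a unit; v_11(x) = 1 > 0

ℤ_11 = {x ∈ ℚ_11 : v_11(x) ≥ 0} and ℤ_11^× = {x ∈ ℤ_11 : v_11(x) = 0}. Here v_11(165/7) = v_11(num) − v_11(den) = 1; compare against these criteria.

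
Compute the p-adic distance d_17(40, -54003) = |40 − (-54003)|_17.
d_17(40, -54003) = 1/4913

Step 1 — x − y = 40 − (-54003) = 54043. Step 2 — v_17(54043) = 3 (factor: 54043 = (17^3 · 11); the sign does not affect v_p). Step 3 — |x − y|_17 = 17^{-3} = 1/4913.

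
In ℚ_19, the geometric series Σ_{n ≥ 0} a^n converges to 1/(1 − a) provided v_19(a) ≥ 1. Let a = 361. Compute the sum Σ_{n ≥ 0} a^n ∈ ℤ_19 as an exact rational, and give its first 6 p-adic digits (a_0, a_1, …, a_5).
Σ a^n = 1/(1 − a) = -1/360;  first 6 digits = (1, 0, 1, 0, 1, 0)

v_19(a) = 2 ≥ 1, so the series converges in ℤ_19 to 1/(1 − a) = 1/(1 − 361) = -1/360. Expand this rational in ℤ_19: compute digits iteratively via d_i = x_i mod 19, x_{i+1} = (x_i − d_i)/19. The first 6 digits are (1, 0, 1, 0, 1, 0).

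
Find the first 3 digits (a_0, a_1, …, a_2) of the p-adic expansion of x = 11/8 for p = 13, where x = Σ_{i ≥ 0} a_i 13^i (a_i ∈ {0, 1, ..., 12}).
(a_0, …, a_2) = (3, 8, 1)

v_13(11/8) = 0 (numerator and denominator both coprime to 13), so x ∈ ℤ_13^×. Compute digits iteratively via a_i = x_i mod 13, x_{i+1} = (x_i − a_i)/13, with x_0 = x:
  x_0 = 11/8;  a_0 = 3;  x_1 = (x_0 − 3)/13 = -1/8
  x_1 = -1/8;  a_1 = 8;  x_2 = (x_1 − 8)/13 = -5/8
  x_2 = -5/8;  a_2 = 1;  x_3 = (x_2 − 1)/13 = -1/8
Digits: (3, 8, 1).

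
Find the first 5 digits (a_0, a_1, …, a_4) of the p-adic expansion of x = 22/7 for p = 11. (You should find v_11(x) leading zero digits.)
(a_0, …, a_4) = (0, 5, 9, 7, 4)

v_11(22/7) = 1, so a_0 = ... = a_0 = 0. Factor out: x = 11^1 · u with u = 2/7 a unit in ℤ_11. Expand u iteratively via a_{v+i} = u_i mod 11, u_{i+1} = (u_i − a_{v+i})/11:
  u_0 = 2/7;  a_1 = 5;  u_1 = (u_0 − 5)/11 = -3/7
  u_1 = -3/7;  a_2 = 9;  u_2 = (u_1 − 9)/11 = -6/7
  u_2 = -6/7;  a_3 = 7;  u_3 = (u_2 − 7)/11 = -5/7
  u_3 = -5/7;  a_4 = 4;  u_4 = (u_3 − 4)/11 = -3/7
Digits: (0, 5, 9, 7, 4).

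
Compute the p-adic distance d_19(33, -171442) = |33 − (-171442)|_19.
d_19(33, -171442) = 1/6859

Step 1 — x − y = 33 − (-171442) = 171475. Step 2 — v_19(171475) = 3 (factor: 171475 = (19^3 · 25); the sign does not affect v_p). Step 3 — |x − y|_19 = 19^{-3} = 1/6859.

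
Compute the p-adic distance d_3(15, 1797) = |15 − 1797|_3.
d_3(15, 1797) = 1/81

Step 1 — x − y = 15 − 1797 = -1782. Step 2 — v_3(-1782) = 4 (factor: -1782 = −(3^4 · 22); the sign does not affect v_p). Step 3 — |x − y|_3 = 3^{-4} = 1/81.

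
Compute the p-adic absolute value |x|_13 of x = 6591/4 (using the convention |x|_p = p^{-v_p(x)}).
|6591/4|_13 = 1/2197

Step 1 — compute v_13(x) by factoring powers of 13 out of the numerator and denominator: v_13(6591/4) = 3. Step 2 — apply |x|_p = p^{-v_p(x)} = 13^{-3} = 1/2197.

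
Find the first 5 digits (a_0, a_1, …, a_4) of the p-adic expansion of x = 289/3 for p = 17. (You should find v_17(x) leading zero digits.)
(a_0, …, a_4) = (0, 0, 6, 11, 5)

v_17(289/3) = 2, so a_0 = ... = a_1 = 0. Factor out: x = 17^2 · u with u = 1/3 a unit in ℤ_17. Expand u iteratively via a_{v+i} = u_i mod 17, u_{i+1} = (u_i − a_{v+i})/17:
  u_0 = 1/3;  a_2 = 6;  u_1 = (u_0 − 6)/17 = -1/3
  u_1 = -1/3;  a_3 = 11;  u_2 = (u_1 − 11)/17 = -2/3
  u_2 = -2/3;  a_4 = 5;  u_3 = (u_2 − 5)/17 = -1/3
Digits: (0, 0, 6, 11, 5).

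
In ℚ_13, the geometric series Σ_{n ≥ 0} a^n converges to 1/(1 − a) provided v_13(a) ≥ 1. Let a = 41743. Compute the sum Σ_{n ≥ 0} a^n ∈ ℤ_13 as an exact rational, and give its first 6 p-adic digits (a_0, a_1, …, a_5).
Σ a^n = 1/(1 − a) = -1/41742;  first 6 digits = (1, 0, 0, 6, 1, 0)

v_13(a) = 3 ≥ 1, so the series converges in ℤ_13 to 1/(1 − a) = 1/(1 − 41743) = -1/41742. Expand this rational in ℤ_13: compute digits iteratively via d_i = x_i mod 13, x_{i+1} = (x_i − d_i)/13. The first 6 digits are (1, 0, 0, 6, 1, 0).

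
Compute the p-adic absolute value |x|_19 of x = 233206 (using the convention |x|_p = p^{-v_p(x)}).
|233206|_19 = 1/6859

Step 1 — compute v_19(x) by factoring powers of 19 out of the numerator and denominator: v_19(233206) = 3. Step 2 — apply |x|_p = p^{-v_p(x)} = 19^{-3} = 1/6859.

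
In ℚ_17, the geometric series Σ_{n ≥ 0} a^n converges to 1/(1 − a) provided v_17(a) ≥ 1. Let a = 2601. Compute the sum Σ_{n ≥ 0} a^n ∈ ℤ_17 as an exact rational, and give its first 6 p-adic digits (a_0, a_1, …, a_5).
Σ a^n = 1/(1 − a) = -1/2600;  first 6 digits = (1, 0, 9, 0, 13, 4)

v_17(a) = 2 ≥ 1, so the series converges in ℤ_17 to 1/(1 − a) = 1/(1 − 2601) = -1/2600. Expand this rational in ℤ_17: compute digits iteratively via d_i = x_i mod 17, x_{i+1} = (x_i − d_i)/17. The first 6 digits are (1, 0, 9, 0, 13, 4).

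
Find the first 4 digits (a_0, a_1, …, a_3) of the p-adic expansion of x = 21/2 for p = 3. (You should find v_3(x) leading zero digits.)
(a_0, …, a_3) = (0, 2, 2, 1)

v_3(21/2) = 1, so a_0 = ... = a_0 = 0. Factor out: x = 3^1 · u with u = 7/2 a unit in ℤ_3. Expand u iteratively via a_{v+i} = u_i mod 3, u_{i+1} = (u_i − a_{v+i})/3:
  u_0 = 7/2;  a_1 = 2;  u_1 = (u_0 − 2)/3 = 1/2
  u_1 = 1/2;  a_2 = 2;  u_2 = (u_1 − 2)/3 = -1/2
  u_2 = -1/2;  a_3 = 1;  u_3 = (u_2 − 1)/3 = -1/2
Digits: (0, 2, 2, 1).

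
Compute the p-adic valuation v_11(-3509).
v_11(-3509) = 2

v_11(n) is the largest exponent k such that 11^k divides n. Factor out: -3509 = -11^2 · 29. (Sign doesn't affect v_p.) So v_11(-3509) = 2.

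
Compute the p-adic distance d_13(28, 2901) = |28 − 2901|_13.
d_13(28, 2901) = 1/169

Step 1 — x − y = 28 − 2901 = -2873. Step 2 — v_13(-2873) = 2 (factor: -2873 = −(13^2 · 17); the sign does not affect v_p). Step 3 — |x − y|_13 = 13^{-2} = 1/169.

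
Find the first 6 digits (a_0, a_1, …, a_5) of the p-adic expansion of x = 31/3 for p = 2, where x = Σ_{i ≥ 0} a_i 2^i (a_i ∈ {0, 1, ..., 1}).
(a_0, …, a_5) = (1, 0, 1, 0, 1, 1)

v_2(31/3) = 0 (numerator and denominator both coprime to 2), so x ∈ ℤ_2^×. Compute digits iteratively via a_i = x_i mod 2, x_{i+1} = (x_i − a_i)/2, with x_0 = x:
  x_0 = 31/3;  a_0 = 1;  x_1 = (x_0 − 1)/2 = 14/3
  x_1 = 14/3;  a_1 = 0;  x_2 = (x_1 − 0)/2 = 7/3
  x_2 = 7/3;  a_2 = 1;  x_3 = (x_2 − 1)/2 = 2/3
  x_3 = 2/3;  a_3 = 0;  x_4 = (x_3 − 0)/2 = 1/3
  x_4 = 1/3;  a_4 = 1;  x_5 = (x_4 − 1)/2 = -1/3
  x_5 = -1/3;  a_5 = 1;  x_6 = (x_5 − 1)/2 = -2/3
Digits: (1, 0, 1, 0, 1, 1).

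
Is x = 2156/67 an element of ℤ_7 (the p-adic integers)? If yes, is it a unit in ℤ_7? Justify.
x ∈ ℤ_7 but not a unit; v_7(x) = 2 > 0

ℤ_7 = {x ∈ ℚ_7 : v_7(x) ≥ 0} and ℤ_7^× = {x ∈ ℤ_7 : v_7(x) = 0}. Here v_7(2156/67) = v_7(num) − v_7(den) = 2; compare against these criteria.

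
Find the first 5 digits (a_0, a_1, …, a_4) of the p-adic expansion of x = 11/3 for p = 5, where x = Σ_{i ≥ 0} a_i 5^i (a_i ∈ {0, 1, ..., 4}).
(a_0, …, a_4) = (2, 2, 3, 1, 3)

v_5(11/3) = 0 (numerator and denominator both coprime to 5), so x ∈ ℤ_5^×. Compute digits iteratively via a_i = x_i mod 5, x_{i+1} = (x_i − a_i)/5, with x_0 = x:
  x_0 = 11/3;  a_0 = 2;  x_1 = (x_0 − 2)/5 = 1/3
  x_1 = 1/3;  a_1 = 2;  x_2 = (x_1 − 2)/5 = -1/3
  x_2 = -1/3;  a_2 = 3;  x_3 = (x_2 − 3)/5 = -2/3
  x_3 = -2/3;  a_3 = 1;  x_4 = (x_3 − 1)/5 = -1/3
  x_4 = -1/3;  a_4 = 3;  x_5 = (x_4 − 3)/5 = -2/3
Digits: (2, 2, 3, 1, 3).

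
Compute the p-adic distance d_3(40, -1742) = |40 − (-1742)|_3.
d_3(40, -1742) = 1/81

Step 1 — x − y = 40 − (-1742) = 1782. Step 2 — v_3(1782) = 4 (factor: 1782 = (3^4 · 22); the sign does not affect v_p). Step 3 — |x − y|_3 = 3^{-4} = 1/81.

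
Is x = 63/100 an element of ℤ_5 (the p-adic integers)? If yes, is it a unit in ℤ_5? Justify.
x ∉ ℤ_5 (v_5(x) = -2 < 0)

ℤ_5 = {x ∈ ℚ_5 : v_5(x) ≥ 0} and ℤ_5^× = {x ∈ ℤ_5 : v_5(x) = 0}. Here v_5(63/100) = v_5(num) − v_5(den) = -2; compare against these criteria.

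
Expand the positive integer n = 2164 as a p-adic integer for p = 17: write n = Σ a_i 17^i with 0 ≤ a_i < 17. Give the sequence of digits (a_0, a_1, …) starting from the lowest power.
(a_0, a_1, …) = (5, 8, 7)

Repeated division by 17 gives the digits low-to-high: 2164 = 5 + 8·17^1 + 7·17^2. Digit sequence: (5, 8, 7).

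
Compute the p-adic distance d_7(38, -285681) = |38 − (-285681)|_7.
d_7(38, -285681) = 1/16807

Step 1 — x − y = 38 − (-285681) = 285719. Step 2 — v_7(285719) = 5 (factor: 285719 = (7^5 · 17); the sign does not affect v_p). Step 3 — |x − y|_7 = 7^{-5} = 1/16807.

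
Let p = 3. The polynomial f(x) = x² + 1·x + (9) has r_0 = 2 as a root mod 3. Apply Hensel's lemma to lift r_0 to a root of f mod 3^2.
r_1 = 8 (mod 9)

Hensel: r_{i+1} = r_i − f(r_i)·(f′(r_i))^{-1} mod 3^{i+2}, f′(x) = 2x + 1. Iterate:
  r_0 = 2 (mod 3)
  r_1 = 8 (mod 9)
Final: r = 8 satisfies f(r) ≡ 0 mod 3^2.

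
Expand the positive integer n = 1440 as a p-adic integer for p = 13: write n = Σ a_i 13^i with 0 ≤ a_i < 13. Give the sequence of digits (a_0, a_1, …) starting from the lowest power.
(a_0, a_1, …) = (10, 6, 8)

Repeated division by 13 gives the digits low-to-high: 1440 = 10 + 6·13^1 + 8·13^2. Digit sequence: (10, 6, 8).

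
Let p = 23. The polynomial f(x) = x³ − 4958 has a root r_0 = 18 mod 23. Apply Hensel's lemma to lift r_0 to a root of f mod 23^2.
r_1 = 225 (mod 529)

Hensel: r_{i+1} = r_i − f(r_i)/f′(r_i) mod 23^{i+2}, where f′(x) = 3x². Iterate:
  r_0 = 18 (mod 23)
  r_1 = 225 (mod 529)
Final: r = 225 with f(r) ≡ 0 mod 23^2.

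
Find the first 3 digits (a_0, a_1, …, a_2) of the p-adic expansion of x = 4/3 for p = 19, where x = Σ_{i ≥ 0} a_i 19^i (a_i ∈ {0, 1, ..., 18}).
(a_0, …, a_2) = (14, 12, 12)

v_19(4/3) = 0 (numerator and denominator both coprime to 19), so x ∈ ℤ_19^×. Compute digits iteratively via a_i = x_i mod 19, x_{i+1} = (x_i − a_i)/19, with x_0 = x:
  x_0 = 4/3;  a_0 = 14;  x_1 = (x_0 − 14)/19 = -2/3
  x_1 = -2/3;  a_1 = 12;  x_2 = (x_1 − 12)/19 = -2/3
  x_2 = -2/3;  a_2 = 12;  x_3 = (x_2 − 12)/19 = -2/3
Digits: (14, 12, 12).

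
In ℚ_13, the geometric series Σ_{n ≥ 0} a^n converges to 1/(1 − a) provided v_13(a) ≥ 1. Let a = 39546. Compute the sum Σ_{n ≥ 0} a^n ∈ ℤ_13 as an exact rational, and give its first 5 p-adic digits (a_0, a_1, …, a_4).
Σ a^n = 1/(1 − a) = -1/39545;  first 5 digits = (1, 0, 0, 5, 1)

v_13(a) = 3 ≥ 1, so the series converges in ℤ_13 to 1/(1 − a) = 1/(1 − 39546) = -1/39545. Expand this rational in ℤ_13: compute digits iteratively via d_i = x_i mod 13, x_{i+1} = (x_i − d_i)/13. The first 5 digits are (1, 0, 0, 5, 1).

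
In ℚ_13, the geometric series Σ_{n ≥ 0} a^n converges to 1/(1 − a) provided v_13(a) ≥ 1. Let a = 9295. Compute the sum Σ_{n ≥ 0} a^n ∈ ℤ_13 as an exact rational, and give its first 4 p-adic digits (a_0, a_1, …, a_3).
Σ a^n = 1/(1 − a) = -1/9294;  first 4 digits = (1, 0, 3, 4)

v_13(a) = 2 ≥ 1, so the series converges in ℤ_13 to 1/(1 − a) = 1/(1 − 9295) = -1/9294. Expand this rational in ℤ_13: compute digits iteratively via d_i = x_i mod 13, x_{i+1} = (x_i − d_i)/13. The first 4 digits are (1, 0, 3, 4).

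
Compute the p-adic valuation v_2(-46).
v_2(-46) = 1

v_2(n) is the largest exponent k such that 2^k divides n. Factor out: -46 = -2^1 · 23. (Sign doesn't affect v_p.) So v_2(-46) = 1.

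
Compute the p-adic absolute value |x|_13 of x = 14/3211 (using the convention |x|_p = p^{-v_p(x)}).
|14/3211|_13 = 169

Step 1 — compute v_13(x) by factoring powers of 13 out of the numerator and denominator: v_13(14/3211) = -2. Step 2 — apply |x|_p = p^{-v_p(x)} = 13^{2} = 169.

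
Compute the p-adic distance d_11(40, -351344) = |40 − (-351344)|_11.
d_11(40, -351344) = 1/14641

Step 1 — x − y = 40 − (-351344) = 351384. Step 2 — v_11(351384) = 4 (factor: 351384 = (11^4 · 24); the sign does not affect v_p). Step 3 — |x − y|_11 = 11^{-4} = 1/14641.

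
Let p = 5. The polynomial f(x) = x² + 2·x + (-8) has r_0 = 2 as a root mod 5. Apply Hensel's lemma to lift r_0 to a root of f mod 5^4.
r_3 = 2 (mod 625)

Hensel: r_{i+1} = r_i − f(r_i)·(f′(r_i))^{-1} mod 5^{i+2}, f′(x) = 2x + 2. Iterate:
  r_0 = 2 (mod 5)
  r_1 = 2 (mod 25)
  r_2 = 2 (mod 125)
  r_3 = 2 (mod 625)
Final: r = 2 satisfies f(r) ≡ 0 mod 5^4.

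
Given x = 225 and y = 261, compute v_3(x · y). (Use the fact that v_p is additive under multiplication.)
v_3(58725) = 4

v_p(x) = 2 (factor: 225 = 3^2 · 25); v_p(y) = 2 (factor: 261 = 3^2 · 29). Additivity: v_p(xy) = v_p(x) + v_p(y) = 2 + 2 = 4. (Direct check: xy = 58725 = 3^4 · (725).)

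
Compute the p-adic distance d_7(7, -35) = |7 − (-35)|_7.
d_7(7, -35) = 1/7

Step 1 — x − y = 7 − (-35) = 42. Step 2 — v_7(42) = 1 (factor: 42 = (7^1 · 6); the sign does not affect v_p). Step 3 — |x − y|_7 = 7^{-1} = 1/7.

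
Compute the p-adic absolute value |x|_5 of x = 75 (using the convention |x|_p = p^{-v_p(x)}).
|75|_5 = 1/25

Step 1 — compute v_5(x) by factoring powers of 5 out of the numerator and denominator: v_5(75) = 2. Step 2 — apply |x|_p = p^{-v_p(x)} = 5^{-2} = 1/25.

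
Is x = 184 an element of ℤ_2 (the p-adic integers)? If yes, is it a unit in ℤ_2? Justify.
x ∈ ℤ_2 but not a unit; v_2(x) = 3 > 0

ℤ_2 = {x ∈ ℚ_2 : v_2(x) ≥ 0} and ℤ_2^× = {x ∈ ℤ_2 : v_2(x) = 0}. Here v_2(184) = v_2(num) − v_2(den) = 3; compare against these criteria.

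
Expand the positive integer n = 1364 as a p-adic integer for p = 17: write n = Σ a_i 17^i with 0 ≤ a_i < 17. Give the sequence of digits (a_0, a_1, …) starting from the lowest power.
(a_0, a_1, …) = (4, 12, 4)

Repeated division by 17 gives the digits low-to-high: 1364 = 4 + 12·17^1 + 4·17^2. Digit sequence: (4, 12, 4).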